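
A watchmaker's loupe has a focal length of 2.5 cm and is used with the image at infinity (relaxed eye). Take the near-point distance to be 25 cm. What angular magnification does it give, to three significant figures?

M = D/f = 25/2.5 = 10.000.

10.0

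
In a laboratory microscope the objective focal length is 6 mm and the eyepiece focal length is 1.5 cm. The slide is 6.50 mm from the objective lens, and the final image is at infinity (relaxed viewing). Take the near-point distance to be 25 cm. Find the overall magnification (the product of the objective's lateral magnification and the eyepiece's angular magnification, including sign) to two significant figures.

Convert to cm: f_obj = 6 mm = 0.6 cm; d_o = 6.50 mm = 0.65 cm.
Objective: 1/d_i = 1/f_obj - 1/d_o = 1/0.6 - 1/0.65 = 0.12821 cm^-1, so d_i = 7.800 cm.
m_obj = -d_i/d_o = -7.800/0.65 = -12.000.
Eyepiece angular magnification (image at infinity): M_eye = D/f_e = 25/1.5 = 16.667.
Overall M = m_obj x M_eye = (-12.000)(16.667) = -200.00.

-200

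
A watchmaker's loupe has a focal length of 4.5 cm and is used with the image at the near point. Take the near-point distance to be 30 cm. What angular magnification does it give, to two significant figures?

7.7

M = 1 + D/f = 1 + 30/4.5 = 7.667.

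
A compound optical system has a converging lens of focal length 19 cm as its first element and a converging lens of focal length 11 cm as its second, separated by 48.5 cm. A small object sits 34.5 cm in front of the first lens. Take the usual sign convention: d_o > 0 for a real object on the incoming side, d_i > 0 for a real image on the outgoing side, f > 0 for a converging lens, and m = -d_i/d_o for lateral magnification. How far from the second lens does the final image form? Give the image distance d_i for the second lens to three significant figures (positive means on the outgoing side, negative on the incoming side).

First lens: d_i1 = 1/(1/19 - 1/34.5) = 42.290 cm.
The intermediate image is 42.290 cm to the right of lens 1, so d_o2 = L - d_i1 = 48.5 - 42.290 = 6.210 cm.
Second lens: d_i2 = 1/(1/11 - 1/(6.210)) = -14.259 cm.

-14.3 cm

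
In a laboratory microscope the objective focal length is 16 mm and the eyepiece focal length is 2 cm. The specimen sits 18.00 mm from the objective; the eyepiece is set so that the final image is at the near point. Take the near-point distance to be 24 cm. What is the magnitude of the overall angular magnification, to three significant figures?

Convert to cm: f_obj = 16 mm = 1.6 cm; d_o = 18.00 mm = 1.80 cm.
Objective: 1/d_i = 1/f_obj - 1/d_o = 1/1.6 - 1/1.80 = 0.06944 cm^-1, so d_i = 14.400 cm.
m_obj = -d_i/d_o = -14.400/1.80 = -8.000.
Eyepiece angular magnification (image at near point): M_eye = 1 + D/f_e = 1 + 24/2 = 13.000.
Overall M = m_obj x M_eye = (-8.000)(13.000) = -104.00.
|M| = 104.00.

104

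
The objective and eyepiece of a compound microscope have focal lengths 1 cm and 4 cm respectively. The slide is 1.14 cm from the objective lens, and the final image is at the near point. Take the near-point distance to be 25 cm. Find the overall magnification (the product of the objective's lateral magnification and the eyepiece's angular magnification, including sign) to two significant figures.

Objective: 1/d_i = 1/f_obj - 1/d_o = 1/1 - 1/1.14 = 0.12281 cm^-1, so d_i = 8.143 cm.
m_obj = -d_i/d_o = -8.143/1.14 = -7.143.
Eyepiece angular magnification (image at near point): M_eye = 1 + D/f_e = 1 + 25/4 = 7.250.
Overall M = m_obj x M_eye = (-7.143)(7.250) = -51.79.

-52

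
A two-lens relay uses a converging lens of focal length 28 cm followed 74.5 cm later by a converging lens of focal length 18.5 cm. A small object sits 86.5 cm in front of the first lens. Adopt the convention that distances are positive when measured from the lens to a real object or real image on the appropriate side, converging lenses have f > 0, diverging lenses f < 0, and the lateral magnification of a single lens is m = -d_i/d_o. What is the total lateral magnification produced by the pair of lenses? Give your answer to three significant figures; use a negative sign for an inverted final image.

0.607

Lens 1: 1/d_i1 = 1/f_1 - 1/d_o1 = 1/28 - 1/86.5 = 0.02415 cm^-1, so d_i1 = 41.402 cm.
m_1 = -(41.402)/86.5 = -0.4786.
Object distance for lens 2: d_o2 = 74.5 - 41.402 = 33.098 cm.
Lens 2: 1/d_i2 = 1/f_2 - 1/d_o2 = 1/18.5 - 1/(33.098) = 0.02384 cm^-1, so d_i2 = 41.945 cm.
m_2 = -(41.945)/(33.098) = -1.2673.
The system's lateral magnification is m_1 m_2 = (-0.4786)(-1.2673) = 0.6066.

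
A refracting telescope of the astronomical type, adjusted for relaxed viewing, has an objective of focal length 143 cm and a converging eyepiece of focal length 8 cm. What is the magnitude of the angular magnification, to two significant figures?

|M| = f_obj/|f_eye| = 143/8 = 17.875.

18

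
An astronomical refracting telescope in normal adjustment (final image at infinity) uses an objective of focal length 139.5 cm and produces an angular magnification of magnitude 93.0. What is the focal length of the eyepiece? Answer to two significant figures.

|M| = f_obj/f_eye, so f_eye = f_obj/|M| = 139.5/93.0 = 1.500 cm.

1.5 cm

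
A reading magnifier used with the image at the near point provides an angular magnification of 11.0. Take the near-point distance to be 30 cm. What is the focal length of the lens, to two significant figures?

3.0 cm

For the image at the near point, M = 1 + D/f.
f = D/(M - 1) = 30/(11.0 - 1) = 3.000 cm.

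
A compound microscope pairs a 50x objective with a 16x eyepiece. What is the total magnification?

The overall magnification of a compound microscope is the product of the objective and eyepiece magnifications:
M = M_obj x M_eye = 50 x 16 = 800.

800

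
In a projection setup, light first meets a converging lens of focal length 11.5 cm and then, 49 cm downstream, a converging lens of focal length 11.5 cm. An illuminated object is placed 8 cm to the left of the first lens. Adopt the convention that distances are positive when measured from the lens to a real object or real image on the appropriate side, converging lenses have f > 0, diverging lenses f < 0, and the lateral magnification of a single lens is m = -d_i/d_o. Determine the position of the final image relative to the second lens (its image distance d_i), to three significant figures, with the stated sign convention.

13.6 cm

First lens: d_i1 = 1/(1/11.5 - 1/8) = -26.286 cm.
The intermediate image is virtual, 26.286 cm to the left of lens 1, so d_o2 = L - d_i1 = 49 - (-26.286) = 75.286 cm.
Second lens: d_i2 = 1/(1/11.5 - 1/(75.286)) = 13.573 cm.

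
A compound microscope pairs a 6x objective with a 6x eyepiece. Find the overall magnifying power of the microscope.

36

The overall magnification of a compound microscope is the product of the objective and eyepiece magnifications:
M = M_obj x M_eye = 6 x 6 = 36.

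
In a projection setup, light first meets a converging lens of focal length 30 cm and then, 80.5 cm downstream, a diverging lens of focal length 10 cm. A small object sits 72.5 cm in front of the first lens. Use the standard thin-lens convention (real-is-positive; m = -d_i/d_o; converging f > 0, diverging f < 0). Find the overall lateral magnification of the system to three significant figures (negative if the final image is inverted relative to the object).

Lens 1: 1/d_i1 = 1/f_1 - 1/d_o1 = 1/30 - 1/72.5 = 0.01954 cm^-1, so d_i1 = 51.176 cm.
m_1 = -(51.176)/72.5 = -0.7059.
Object distance for lens 2: d_o2 = 80.5 - 51.176 = 29.324 cm.
Lens 2: 1/d_i2 = 1/f_2 - 1/d_o2 = 1/(-10) - 1/(29.324) = -0.13410 cm^-1, so d_i2 = -7.457 cm.
m_2 = -(-7.457)/(29.324) = 0.2543.
The system's lateral magnification is m_1 m_2 = (-0.7059)(0.2543) = -0.1795.

-0.180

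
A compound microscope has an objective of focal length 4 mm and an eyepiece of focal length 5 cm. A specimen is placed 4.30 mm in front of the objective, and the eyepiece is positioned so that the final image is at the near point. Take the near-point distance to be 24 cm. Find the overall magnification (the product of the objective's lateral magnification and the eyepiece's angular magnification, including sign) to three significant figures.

Convert to cm: f_obj = 4 mm = 0.4 cm; d_o = 4.30 mm = 0.43 cm.
Objective: 1/d_i = 1/f_obj - 1/d_o = 1/0.4 - 1/0.43 = 0.17442 cm^-1, so d_i = 5.733 cm.
m_obj = -d_i/d_o = -5.733/0.43 = -13.333.
Eyepiece angular magnification (image at near point): M_eye = 1 + D/f_e = 1 + 24/5 = 5.800.
Overall M = m_obj x M_eye = (-13.333)(5.800) = -77.33.

-77.3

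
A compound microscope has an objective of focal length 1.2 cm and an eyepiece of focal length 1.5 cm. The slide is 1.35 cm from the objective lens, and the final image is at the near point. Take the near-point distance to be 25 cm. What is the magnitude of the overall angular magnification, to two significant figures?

140

Objective: 1/d_i = 1/f_obj - 1/d_o = 1/1.2 - 1/1.35 = 0.09259 cm^-1, so d_i = 10.800 cm.
m_obj = -d_i/d_o = -10.800/1.35 = -8.000.
Eyepiece angular magnification (image at near point): M_eye = 1 + D/f_e = 1 + 25/1.5 = 17.667.
Overall M = m_obj x M_eye = (-8.000)(17.667) = -141.33.
|M| = 141.33.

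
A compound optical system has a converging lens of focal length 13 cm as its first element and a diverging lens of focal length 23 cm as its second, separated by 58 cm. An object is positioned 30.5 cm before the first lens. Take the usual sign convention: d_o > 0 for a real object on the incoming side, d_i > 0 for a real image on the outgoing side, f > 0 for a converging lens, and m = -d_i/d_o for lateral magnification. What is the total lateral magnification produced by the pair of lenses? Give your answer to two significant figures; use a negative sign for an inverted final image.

-0.29

Applying the thin-lens equation to the first lens, 1/13 = 1/30.5 + 1/d_i1, which gives d_i1 = 22.657 cm.
Its lateral magnification is m_1 = -d_i1/d_o1 = -(22.657)/30.5 = -0.7429.
That image sits 35.343 cm in front of the second lens, so d_o2 = 35.343 cm.
Applying the thin-lens equation again with f_2 = -23 cm and d_o2 = 35.343 cm gives d_i2 = -13.933 cm.
m_2 = -(-13.933)/(35.343) = 0.3942.
Total m = m_1 x m_2 = (-0.7429)(0.3942) = -0.2929.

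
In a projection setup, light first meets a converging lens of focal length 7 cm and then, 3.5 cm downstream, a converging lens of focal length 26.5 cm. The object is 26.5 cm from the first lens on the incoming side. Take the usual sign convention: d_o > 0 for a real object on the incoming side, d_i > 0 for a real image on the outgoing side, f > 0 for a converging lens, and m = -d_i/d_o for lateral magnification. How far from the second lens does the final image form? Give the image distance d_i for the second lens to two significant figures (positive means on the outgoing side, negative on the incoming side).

4.9 cm

Lens 1: 1/d_i1 = 1/f_1 - 1/d_o1 = 1/7 - 1/26.5 = 0.10512 cm^-1, so d_i1 = 9.513 cm.
Since 9.513 cm > 3.5 cm, the first image lies past the second lens and serves as a virtual object: d_o2 = L - d_i1 = -6.013 cm.
Lens 2: 1/d_i2 = 1/f_2 - 1/d_o2 = 1/26.5 - 1/(-6.013) = 0.20405 cm^-1, so d_i2 = 4.901 cm.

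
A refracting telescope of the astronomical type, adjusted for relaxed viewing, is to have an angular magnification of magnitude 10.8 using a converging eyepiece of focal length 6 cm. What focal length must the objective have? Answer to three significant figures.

64.8 cm

|M| = f_obj/|f_eye|, so f_obj = |M| x |f_eye| = 10.8 x 6 = 64.800 cm.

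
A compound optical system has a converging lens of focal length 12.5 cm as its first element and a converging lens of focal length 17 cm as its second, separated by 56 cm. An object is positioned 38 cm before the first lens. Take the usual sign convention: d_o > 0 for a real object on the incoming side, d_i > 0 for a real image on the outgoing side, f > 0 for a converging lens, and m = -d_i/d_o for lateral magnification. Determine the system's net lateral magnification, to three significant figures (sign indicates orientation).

0.409

Applying the thin-lens equation to the first lens, 1/12.5 = 1/38 + 1/d_i1, which gives d_i1 = 18.627 cm.
Its lateral magnification is m_1 = -d_i1/d_o1 = -(18.627)/38 = -0.4902.
That image sits 37.373 cm in front of the second lens, so d_o2 = 37.373 cm.
Applying the thin-lens equation again with f_2 = 17 cm and d_o2 = 37.373 cm gives d_i2 = 31.186 cm.
m_2 = -(31.186)/(37.373) = -0.8345.
Total m = m_1 x m_2 = (-0.4902)(-0.8345) = 0.4090.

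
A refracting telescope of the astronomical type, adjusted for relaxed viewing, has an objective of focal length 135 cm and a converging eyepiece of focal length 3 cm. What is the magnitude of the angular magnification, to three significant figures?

45.0

|M| = f_obj/|f_eye| = 135/3 = 45.000.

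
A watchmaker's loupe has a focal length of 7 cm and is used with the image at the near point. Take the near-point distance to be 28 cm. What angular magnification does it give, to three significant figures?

5.00

M = 1 + D/f = 1 + 28/7 = 5.000.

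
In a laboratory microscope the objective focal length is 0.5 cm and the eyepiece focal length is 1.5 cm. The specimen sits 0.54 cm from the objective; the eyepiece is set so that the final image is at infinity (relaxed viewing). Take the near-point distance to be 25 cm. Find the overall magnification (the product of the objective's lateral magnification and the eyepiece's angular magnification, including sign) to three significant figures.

Objective: 1/d_i = 1/f_obj - 1/d_o = 1/0.5 - 1/0.54 = 0.14815 cm^-1, so d_i = 6.750 cm.
m_obj = -d_i/d_o = -6.750/0.54 = -12.500.
Eyepiece angular magnification (image at infinity): M_eye = D/f_e = 25/1.5 = 16.667.
Overall M = m_obj x M_eye = (-12.500)(16.667) = -208.33.

-208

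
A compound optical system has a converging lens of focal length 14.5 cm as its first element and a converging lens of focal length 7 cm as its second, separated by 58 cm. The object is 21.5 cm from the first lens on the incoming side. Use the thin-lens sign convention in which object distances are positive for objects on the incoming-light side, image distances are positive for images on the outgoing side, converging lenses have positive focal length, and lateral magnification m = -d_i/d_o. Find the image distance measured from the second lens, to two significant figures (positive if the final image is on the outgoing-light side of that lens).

15 cm

First lens: d_i1 = 1/(1/14.5 - 1/21.5) = 44.536 cm.
Object distance for lens 2: d_o2 = 58 - 44.536 = 13.464 cm.
Second lens: d_i2 = 1/(1/7 - 1/(13.464)) = 14.580 cm.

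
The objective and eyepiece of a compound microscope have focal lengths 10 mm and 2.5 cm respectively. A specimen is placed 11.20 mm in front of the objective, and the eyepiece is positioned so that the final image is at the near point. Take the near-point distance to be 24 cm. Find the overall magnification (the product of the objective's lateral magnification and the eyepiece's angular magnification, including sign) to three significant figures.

Convert to cm: f_obj = 10 mm = 1 cm; d_o = 11.20 mm = 1.12 cm.
Objective: 1/d_i = 1/f_obj - 1/d_o = 1/1 - 1/1.12 = 0.10714 cm^-1, so d_i = 9.333 cm.
m_obj = -d_i/d_o = -9.333/1.12 = -8.333.
Eyepiece angular magnification (image at near point): M_eye = 1 + D/f_e = 1 + 24/2.5 = 10.600.
Overall M = m_obj x M_eye = (-8.333)(10.600) = -88.33.

-88.3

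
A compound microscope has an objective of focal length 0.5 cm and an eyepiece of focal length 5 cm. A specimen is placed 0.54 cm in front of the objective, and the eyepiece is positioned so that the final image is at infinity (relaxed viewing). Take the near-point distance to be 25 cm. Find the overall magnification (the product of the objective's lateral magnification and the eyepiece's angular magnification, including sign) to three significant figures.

-62.5

Objective: 1/d_i = 1/f_obj - 1/d_o = 1/0.5 - 1/0.54 = 0.14815 cm^-1, so d_i = 6.750 cm.
m_obj = -d_i/d_o = -6.750/0.54 = -12.500.
Eyepiece angular magnification (image at infinity): M_eye = D/f_e = 25/5 = 5.000.
Overall M = m_obj x M_eye = (-12.500)(5.000) = -62.50.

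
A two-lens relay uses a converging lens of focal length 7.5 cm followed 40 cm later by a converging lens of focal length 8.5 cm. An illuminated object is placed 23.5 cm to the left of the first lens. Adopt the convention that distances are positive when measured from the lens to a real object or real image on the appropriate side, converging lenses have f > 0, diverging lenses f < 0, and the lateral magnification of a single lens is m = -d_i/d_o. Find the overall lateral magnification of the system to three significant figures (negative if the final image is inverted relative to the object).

First lens: d_i1 = 1/(1/7.5 - 1/23.5) = 11.016 cm.
m_1 = -(11.016)/23.5 = -0.4688.
The intermediate image is 11.016 cm to the right of lens 1, so d_o2 = L - d_i1 = 40 - 11.016 = 28.984 cm.
Second lens: d_i2 = 1/(1/8.5 - 1/(28.984)) = 12.027 cm.
m_2 = -(12.027)/(28.984) = -0.4150.
Overall magnification: m = m_1 m_2 = 0.1945.

0.195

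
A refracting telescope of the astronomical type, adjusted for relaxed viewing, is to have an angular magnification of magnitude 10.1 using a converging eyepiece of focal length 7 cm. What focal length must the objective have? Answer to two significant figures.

71 cm

|M| = f_obj/|f_eye|, so f_obj = |M| x |f_eye| = 10.1 x 7 = 70.700 cm.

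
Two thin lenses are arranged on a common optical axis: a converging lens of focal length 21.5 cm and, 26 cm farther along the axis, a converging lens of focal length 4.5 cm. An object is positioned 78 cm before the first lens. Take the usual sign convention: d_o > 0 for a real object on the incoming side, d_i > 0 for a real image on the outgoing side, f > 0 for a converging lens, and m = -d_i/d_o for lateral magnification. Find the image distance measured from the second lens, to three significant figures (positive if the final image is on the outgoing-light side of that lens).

Applying the thin-lens equation to the first lens, 1/21.5 = 1/78 + 1/d_i1, which gives d_i1 = 29.681 cm.
Since 29.681 cm > 26 cm, the first image lies past the second lens and serves as a virtual object: d_o2 = L - d_i1 = -3.681 cm.
Applying the thin-lens equation again with f_2 = 4.5 cm and d_o2 = -3.681 cm gives d_i2 = 2.025 cm.

2.02 cm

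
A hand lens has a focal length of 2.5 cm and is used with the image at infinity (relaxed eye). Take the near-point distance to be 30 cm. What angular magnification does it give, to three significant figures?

M = D/f = 30/2.5 = 12.000.

12.0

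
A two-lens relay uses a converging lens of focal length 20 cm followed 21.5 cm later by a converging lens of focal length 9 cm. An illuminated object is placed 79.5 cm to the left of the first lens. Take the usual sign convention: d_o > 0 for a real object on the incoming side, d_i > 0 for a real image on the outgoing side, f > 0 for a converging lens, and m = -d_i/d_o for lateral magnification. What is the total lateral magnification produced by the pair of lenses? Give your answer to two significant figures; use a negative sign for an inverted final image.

-0.21

Applying the thin-lens equation to the first lens, 1/20 = 1/79.5 + 1/d_i1, which gives d_i1 = 26.723 cm.
Its lateral magnification is m_1 = -d_i1/d_o1 = -(26.723)/79.5 = -0.3361.
Since 26.723 cm > 21.5 cm, the first image lies past the second lens and serves as a virtual object: d_o2 = L - d_i1 = -5.223 cm.
Applying the thin-lens equation again with f_2 = 9 cm and d_o2 = -5.223 cm gives d_i2 = 3.305 cm.
m_2 = -(3.305)/(-5.223) = 0.6328.
Total m = m_1 x m_2 = (-0.3361)(0.6328) = -0.2127.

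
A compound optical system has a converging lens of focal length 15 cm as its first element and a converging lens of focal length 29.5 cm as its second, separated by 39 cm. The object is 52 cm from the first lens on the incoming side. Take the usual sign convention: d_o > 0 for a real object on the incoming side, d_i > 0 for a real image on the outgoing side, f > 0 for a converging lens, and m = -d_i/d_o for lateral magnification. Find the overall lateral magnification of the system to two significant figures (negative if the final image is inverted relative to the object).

-1.0

First lens: d_i1 = 1/(1/15 - 1/52) = 21.081 cm.
m_1 = -(21.081)/52 = -0.4054.
That image sits 17.919 cm in front of the second lens, so d_o2 = 17.919 cm.
Second lens: d_i2 = 1/(1/29.5 - 1/(17.919)) = -45.644 cm.
m_2 = -(-45.644)/(17.919) = 2.5473.
The system's lateral magnification is m_1 m_2 = (-0.4054)(2.5473) = -1.0327.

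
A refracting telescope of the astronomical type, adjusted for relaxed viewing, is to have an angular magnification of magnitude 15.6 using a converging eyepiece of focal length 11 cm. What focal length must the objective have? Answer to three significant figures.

172 cm

|M| = f_obj/|f_eye|, so f_obj = |M| x |f_eye| = 15.6 x 11 = 171.600 cm.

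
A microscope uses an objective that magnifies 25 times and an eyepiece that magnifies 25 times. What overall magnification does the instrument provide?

The overall magnification of a compound microscope is the product of the objective and eyepiece magnifications:
M = M_obj x M_eye = 25 x 25 = 625.

625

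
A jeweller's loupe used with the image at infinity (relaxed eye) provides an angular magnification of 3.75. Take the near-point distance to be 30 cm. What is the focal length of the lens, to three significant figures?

For the image at infinity, M = D/f.
f = D/M = 30/3.75 = 8.000 cm.

8.00 cm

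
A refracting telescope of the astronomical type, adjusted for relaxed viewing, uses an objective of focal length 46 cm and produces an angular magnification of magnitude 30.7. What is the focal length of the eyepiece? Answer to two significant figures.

|M| = f_obj/f_eye, so f_eye = f_obj/|M| = 46/30.7 = 1.498 cm.

1.5 cm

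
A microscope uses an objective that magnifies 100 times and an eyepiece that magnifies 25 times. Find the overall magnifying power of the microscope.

2500

The overall magnification of a compound microscope is the product of the objective and eyepiece magnifications:
M = M_obj x M_eye = 100 x 25 = 2500.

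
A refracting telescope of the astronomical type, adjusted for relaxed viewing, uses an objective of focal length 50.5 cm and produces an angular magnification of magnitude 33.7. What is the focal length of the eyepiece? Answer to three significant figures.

|M| = f_obj/f_eye, so f_eye = f_obj/|M| = 50.5/33.7 = 1.499 cm.

1.50 cm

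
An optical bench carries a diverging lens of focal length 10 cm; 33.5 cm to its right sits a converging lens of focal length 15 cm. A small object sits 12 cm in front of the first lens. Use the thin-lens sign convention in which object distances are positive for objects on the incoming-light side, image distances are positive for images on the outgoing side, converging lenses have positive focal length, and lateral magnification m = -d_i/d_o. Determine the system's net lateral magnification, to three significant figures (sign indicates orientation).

-0.285

First lens: d_i1 = 1/(1/(-10) - 1/12) = -5.455 cm.
m_1 = -(-5.455)/12 = 0.4545.
The intermediate image is virtual, 5.455 cm to the left of lens 1, so d_o2 = L - d_i1 = 33.5 - (-5.455) = 38.955 cm.
Second lens: d_i2 = 1/(1/15 - 1/(38.955)) = 24.393 cm.
m_2 = -(24.393)/(38.955) = -0.6262.
Overall magnification: m = m_1 m_2 = -0.2846.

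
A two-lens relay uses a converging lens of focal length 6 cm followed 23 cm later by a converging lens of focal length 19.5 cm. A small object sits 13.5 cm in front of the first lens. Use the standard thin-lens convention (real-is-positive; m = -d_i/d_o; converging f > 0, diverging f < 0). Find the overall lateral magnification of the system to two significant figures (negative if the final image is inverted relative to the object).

First lens: d_i1 = 1/(1/6 - 1/13.5) = 10.800 cm.
m_1 = -(10.800)/13.5 = -0.8000.
Object distance for lens 2: d_o2 = 23 - 10.800 = 12.200 cm.
Second lens: d_i2 = 1/(1/19.5 - 1/(12.200)) = -32.589 cm.
m_2 = -(-32.589)/(12.200) = 2.6712.
Overall magnification: m = m_1 m_2 = -2.1370.

-2.1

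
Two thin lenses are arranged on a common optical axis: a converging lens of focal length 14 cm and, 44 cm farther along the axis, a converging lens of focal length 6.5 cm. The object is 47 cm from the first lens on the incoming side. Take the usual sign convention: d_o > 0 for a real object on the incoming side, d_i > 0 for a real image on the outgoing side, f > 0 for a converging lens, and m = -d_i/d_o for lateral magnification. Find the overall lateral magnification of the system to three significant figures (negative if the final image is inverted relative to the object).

0.157

Applying the thin-lens equation to the first lens, 1/14 = 1/47 + 1/d_i1, which gives d_i1 = 19.939 cm.
Its lateral magnification is m_1 = -d_i1/d_o1 = -(19.939)/47 = -0.4242.
Object distance for lens 2: d_o2 = 44 - 19.939 = 24.061 cm.
Applying the thin-lens equation again with f_2 = 6.5 cm and d_o2 = 24.061 cm gives d_i2 = 8.906 cm.
m_2 = -(8.906)/(24.061) = -0.3701.
Total m = m_1 x m_2 = (-0.4242)(-0.3701) = 0.1570.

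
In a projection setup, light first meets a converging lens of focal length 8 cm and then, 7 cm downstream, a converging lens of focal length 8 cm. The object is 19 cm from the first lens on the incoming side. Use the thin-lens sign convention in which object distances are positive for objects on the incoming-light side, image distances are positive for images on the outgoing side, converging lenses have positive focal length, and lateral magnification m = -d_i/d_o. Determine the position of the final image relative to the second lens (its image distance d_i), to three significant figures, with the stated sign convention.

3.68 cm

Applying the thin-lens equation to the first lens, 1/8 = 1/19 + 1/d_i1, which gives d_i1 = 13.818 cm.
Since 13.818 cm > 7 cm, the first image lies past the second lens and serves as a virtual object: d_o2 = L - d_i1 = -6.818 cm.
Applying the thin-lens equation again with f_2 = 8 cm and d_o2 = -6.818 cm gives d_i2 = 3.681 cm.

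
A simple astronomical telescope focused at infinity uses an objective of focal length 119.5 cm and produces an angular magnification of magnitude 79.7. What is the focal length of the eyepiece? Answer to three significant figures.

1.50 cm

|M| = f_obj/f_eye, so f_eye = f_obj/|M| = 119.5/79.7 = 1.499 cm.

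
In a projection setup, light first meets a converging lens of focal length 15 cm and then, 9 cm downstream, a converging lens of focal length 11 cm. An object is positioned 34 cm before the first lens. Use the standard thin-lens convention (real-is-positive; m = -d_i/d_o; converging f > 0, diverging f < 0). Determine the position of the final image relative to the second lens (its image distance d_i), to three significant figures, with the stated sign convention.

6.80 cm

Applying the thin-lens equation to the first lens, 1/15 = 1/34 + 1/d_i1, which gives d_i1 = 26.842 cm.
Since 26.842 cm > 9 cm, the first image lies past the second lens and serves as a virtual object: d_o2 = L - d_i1 = -17.842 cm.
Applying the thin-lens equation again with f_2 = 11 cm and d_o2 = -17.842 cm gives d_i2 = 6.805 cm.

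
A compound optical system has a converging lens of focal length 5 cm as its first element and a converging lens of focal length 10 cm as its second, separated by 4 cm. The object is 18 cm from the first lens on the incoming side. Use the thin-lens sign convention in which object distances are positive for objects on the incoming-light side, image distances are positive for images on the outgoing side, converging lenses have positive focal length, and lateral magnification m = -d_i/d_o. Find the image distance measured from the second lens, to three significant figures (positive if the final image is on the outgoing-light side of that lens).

Applying the thin-lens equation to the first lens, 1/5 = 1/18 + 1/d_i1, which gives d_i1 = 6.923 cm.
This image would form 6.923 cm past lens 1, i.e. 2.923 cm beyond lens 2, so it is a virtual object for lens 2: d_o2 = 4 - 6.923 = -2.923 cm.
Applying the thin-lens equation again with f_2 = 10 cm and d_o2 = -2.923 cm gives d_i2 = 2.262 cm.

2.26 cm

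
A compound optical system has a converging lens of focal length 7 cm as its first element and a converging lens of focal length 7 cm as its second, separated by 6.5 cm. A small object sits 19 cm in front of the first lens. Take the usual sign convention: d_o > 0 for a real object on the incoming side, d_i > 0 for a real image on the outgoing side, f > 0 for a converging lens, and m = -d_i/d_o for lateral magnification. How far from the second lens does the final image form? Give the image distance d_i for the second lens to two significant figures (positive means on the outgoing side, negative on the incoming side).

Applying the thin-lens equation to the first lens, 1/7 = 1/19 + 1/d_i1, which gives d_i1 = 11.083 cm.
This image would form 11.083 cm past lens 1, i.e. 4.583 cm beyond lens 2, so it is a virtual object for lens 2: d_o2 = 6.5 - 11.083 = -4.583 cm.
Applying the thin-lens equation again with f_2 = 7 cm and d_o2 = -4.583 cm gives d_i2 = 2.770 cm.

2.8 cm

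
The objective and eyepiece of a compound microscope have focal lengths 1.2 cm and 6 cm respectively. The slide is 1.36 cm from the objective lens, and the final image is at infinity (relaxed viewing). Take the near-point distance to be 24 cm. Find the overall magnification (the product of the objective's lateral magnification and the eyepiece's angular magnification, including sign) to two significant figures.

-30

Objective: 1/d_i = 1/f_obj - 1/d_o = 1/1.2 - 1/1.36 = 0.09804 cm^-1, so d_i = 10.200 cm.
m_obj = -d_i/d_o = -10.200/1.36 = -7.500.
Eyepiece angular magnification (image at infinity): M_eye = D/f_e = 24/6 = 4.000.
Overall M = m_obj x M_eye = (-7.500)(4.000) = -30.00.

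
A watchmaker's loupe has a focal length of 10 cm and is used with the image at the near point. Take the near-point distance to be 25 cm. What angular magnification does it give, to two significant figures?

M = 1 + D/f = 1 + 25/10 = 3.500.

3.5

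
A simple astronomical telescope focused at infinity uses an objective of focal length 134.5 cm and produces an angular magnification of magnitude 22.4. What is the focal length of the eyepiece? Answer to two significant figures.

6.0 cm

|M| = f_obj/f_eye, so f_eye = f_obj/|M| = 134.5/22.4 = 6.004 cm.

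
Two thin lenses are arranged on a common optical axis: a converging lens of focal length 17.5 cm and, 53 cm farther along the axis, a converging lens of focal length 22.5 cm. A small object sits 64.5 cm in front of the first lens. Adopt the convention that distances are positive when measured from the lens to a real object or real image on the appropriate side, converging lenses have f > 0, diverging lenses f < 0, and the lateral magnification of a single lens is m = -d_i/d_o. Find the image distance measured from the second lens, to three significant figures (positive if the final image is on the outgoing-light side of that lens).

101 cm

First lens: d_i1 = 1/(1/17.5 - 1/64.5) = 24.016 cm.
Object distance for lens 2: d_o2 = 53 - 24.016 = 28.984 cm.
Second lens: d_i2 = 1/(1/22.5 - 1/(28.984)) = 100.576 cm.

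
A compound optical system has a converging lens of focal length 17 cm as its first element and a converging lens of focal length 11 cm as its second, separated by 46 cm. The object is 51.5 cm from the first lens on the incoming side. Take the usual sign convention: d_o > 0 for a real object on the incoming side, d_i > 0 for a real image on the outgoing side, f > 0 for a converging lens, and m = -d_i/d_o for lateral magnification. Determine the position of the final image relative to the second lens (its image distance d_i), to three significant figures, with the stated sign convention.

23.6 cm

Applying the thin-lens equation to the first lens, 1/17 = 1/51.5 + 1/d_i1, which gives d_i1 = 25.377 cm.
The intermediate image is 25.377 cm to the right of lens 1, so d_o2 = L - d_i1 = 46 - 25.377 = 20.623 cm.
Applying the thin-lens equation again with f_2 = 11 cm and d_o2 = 20.623 cm gives d_i2 = 23.574 cm.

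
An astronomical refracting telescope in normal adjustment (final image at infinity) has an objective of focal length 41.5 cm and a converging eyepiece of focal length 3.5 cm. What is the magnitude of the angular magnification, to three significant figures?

|M| = f_obj/|f_eye| = 41.5/3.5 = 11.857.

11.9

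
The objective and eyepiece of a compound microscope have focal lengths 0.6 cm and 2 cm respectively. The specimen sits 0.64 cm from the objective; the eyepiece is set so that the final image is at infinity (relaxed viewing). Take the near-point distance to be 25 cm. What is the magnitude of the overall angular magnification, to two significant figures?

190

Objective: 1/d_i = 1/f_obj - 1/d_o = 1/0.6 - 1/0.64 = 0.10417 cm^-1, so d_i = 9.600 cm.
m_obj = -d_i/d_o = -9.600/0.64 = -15.000.
Eyepiece angular magnification (image at infinity): M_eye = D/f_e = 25/2 = 12.500.
Overall M = m_obj x M_eye = (-15.000)(12.500) = -187.50.
|M| = 187.50.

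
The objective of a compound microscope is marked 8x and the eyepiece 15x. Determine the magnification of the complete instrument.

The overall magnification of a compound microscope is the product of the objective and eyepiece magnifications:
M = M_obj x M_eye = 8 x 15 = 120.

120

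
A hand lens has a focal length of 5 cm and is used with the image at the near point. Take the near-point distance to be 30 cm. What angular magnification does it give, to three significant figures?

M = 1 + D/f = 1 + 30/5 = 7.000.

7.00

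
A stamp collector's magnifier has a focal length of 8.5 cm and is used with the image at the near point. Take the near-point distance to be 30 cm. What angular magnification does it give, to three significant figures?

4.53

M = 1 + D/f = 1 + 30/8.5 = 4.529.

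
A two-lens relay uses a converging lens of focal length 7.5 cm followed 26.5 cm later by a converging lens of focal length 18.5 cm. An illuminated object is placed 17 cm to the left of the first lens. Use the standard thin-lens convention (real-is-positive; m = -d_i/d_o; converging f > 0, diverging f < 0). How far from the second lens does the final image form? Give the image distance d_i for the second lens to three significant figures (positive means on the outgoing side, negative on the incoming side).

-44.6 cm

First lens: d_i1 = 1/(1/7.5 - 1/17) = 13.421 cm.
That image sits 13.079 cm in front of the second lens, so d_o2 = 13.079 cm.
Second lens: d_i2 = 1/(1/18.5 - 1/(13.079)) = -44.633 cm.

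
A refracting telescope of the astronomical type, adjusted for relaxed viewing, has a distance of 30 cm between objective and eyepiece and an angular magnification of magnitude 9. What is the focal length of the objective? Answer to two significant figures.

27 cm

In normal adjustment the tube length equals f_obj + f_eye and |M| = f_obj/f_eye.
So f_obj = 9 f_eye and 9 f_eye + f_eye = 30 cm, giving f_eye = 30/10 = 3.000 cm and f_obj = 27.000 cm.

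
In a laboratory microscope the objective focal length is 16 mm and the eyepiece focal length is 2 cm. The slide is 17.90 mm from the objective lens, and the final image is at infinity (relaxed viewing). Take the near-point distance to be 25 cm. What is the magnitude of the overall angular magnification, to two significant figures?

Convert to cm: f_obj = 16 mm = 1.6 cm; d_o = 17.90 mm = 1.79 cm.
Objective: 1/d_i = 1/f_obj - 1/d_o = 1/1.6 - 1/1.79 = 0.06634 cm^-1, so d_i = 15.074 cm.
m_obj = -d_i/d_o = -15.074/1.79 = -8.421.
Eyepiece angular magnification (image at infinity): M_eye = D/f_e = 25/2 = 12.500.
Overall M = m_obj x M_eye = (-8.421)(12.500) = -105.26.
|M| = 105.26.

110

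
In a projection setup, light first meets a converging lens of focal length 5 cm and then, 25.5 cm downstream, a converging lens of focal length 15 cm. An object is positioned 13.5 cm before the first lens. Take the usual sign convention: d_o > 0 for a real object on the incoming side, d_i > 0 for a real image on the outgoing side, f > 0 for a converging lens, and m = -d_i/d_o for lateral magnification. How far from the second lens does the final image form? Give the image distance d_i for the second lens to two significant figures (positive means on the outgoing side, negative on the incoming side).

Applying the thin-lens equation to the first lens, 1/5 = 1/13.5 + 1/d_i1, which gives d_i1 = 7.941 cm.
Object distance for lens 2: d_o2 = 25.5 - 7.941 = 17.559 cm.
Applying the thin-lens equation again with f_2 = 15 cm and d_o2 = 17.559 cm gives d_i2 = 102.931 cm.

100 cm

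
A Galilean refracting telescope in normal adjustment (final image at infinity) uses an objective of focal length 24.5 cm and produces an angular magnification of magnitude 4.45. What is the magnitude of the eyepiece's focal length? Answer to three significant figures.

5.51 cm

|M| = f_obj/|f_eye|, so |f_eye| = f_obj/|M| = 24.5/4.45 = 5.506 cm.
(The eyepiece is diverging, so its signed focal length is -5.506 cm.)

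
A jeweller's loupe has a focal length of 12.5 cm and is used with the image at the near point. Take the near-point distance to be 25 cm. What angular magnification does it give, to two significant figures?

M = 1 + D/f = 1 + 25/12.5 = 3.000.

3.0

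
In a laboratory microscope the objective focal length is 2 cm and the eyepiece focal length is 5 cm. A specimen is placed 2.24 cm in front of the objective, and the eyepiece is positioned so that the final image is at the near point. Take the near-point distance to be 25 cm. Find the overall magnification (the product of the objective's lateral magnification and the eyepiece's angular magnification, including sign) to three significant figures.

Objective: 1/d_i = 1/f_obj - 1/d_o = 1/2 - 1/2.24 = 0.05357 cm^-1, so d_i = 18.667 cm.
m_obj = -d_i/d_o = -18.667/2.24 = -8.333.
Eyepiece angular magnification (image at near point): M_eye = 1 + D/f_e = 1 + 25/5 = 6.000.
Overall M = m_obj x M_eye = (-8.333)(6.000) = -50.00.

-50.0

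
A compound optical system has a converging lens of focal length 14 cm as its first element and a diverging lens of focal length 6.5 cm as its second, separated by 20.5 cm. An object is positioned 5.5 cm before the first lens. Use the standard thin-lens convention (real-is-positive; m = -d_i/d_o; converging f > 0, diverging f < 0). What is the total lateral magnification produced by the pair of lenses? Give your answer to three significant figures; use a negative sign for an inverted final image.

Lens 1: 1/d_i1 = 1/f_1 - 1/d_o1 = 1/14 - 1/5.5 = -0.11039 cm^-1, so d_i1 = -9.059 cm.
m_1 = -(-9.059)/5.5 = 1.6471.
The intermediate image is virtual, 9.059 cm to the left of lens 1, so d_o2 = L - d_i1 = 20.5 - (-9.059) = 29.559 cm.
Lens 2: 1/d_i2 = 1/f_2 - 1/d_o2 = 1/(-6.5) - 1/(29.559) = -0.18768 cm^-1, so d_i2 = -5.328 cm.
m_2 = -(-5.328)/(29.559) = 0.1803.
The system's lateral magnification is m_1 m_2 = (1.6471)(0.1803) = 0.2969.

0.297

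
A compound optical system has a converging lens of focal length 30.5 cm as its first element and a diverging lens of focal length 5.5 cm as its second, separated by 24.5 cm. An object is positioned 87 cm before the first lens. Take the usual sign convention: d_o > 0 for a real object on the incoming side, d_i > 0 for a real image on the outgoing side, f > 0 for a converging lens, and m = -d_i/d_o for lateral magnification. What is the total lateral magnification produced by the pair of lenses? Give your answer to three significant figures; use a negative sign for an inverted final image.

0.175

Lens 1: 1/d_i1 = 1/f_1 - 1/d_o1 = 1/30.5 - 1/87 = 0.02129 cm^-1, so d_i1 = 46.965 cm.
m_1 = -(46.965)/87 = -0.5398.
Since 46.965 cm > 24.5 cm, the first image lies past the second lens and serves as a virtual object: d_o2 = L - d_i1 = -22.465 cm.
Lens 2: 1/d_i2 = 1/f_2 - 1/d_o2 = 1/(-5.5) - 1/(-22.465) = -0.13730 cm^-1, so d_i2 = -7.283 cm.
m_2 = -(-7.283)/(-22.465) = -0.3242.
The system's lateral magnification is m_1 m_2 = (-0.5398)(-0.3242) = 0.1750.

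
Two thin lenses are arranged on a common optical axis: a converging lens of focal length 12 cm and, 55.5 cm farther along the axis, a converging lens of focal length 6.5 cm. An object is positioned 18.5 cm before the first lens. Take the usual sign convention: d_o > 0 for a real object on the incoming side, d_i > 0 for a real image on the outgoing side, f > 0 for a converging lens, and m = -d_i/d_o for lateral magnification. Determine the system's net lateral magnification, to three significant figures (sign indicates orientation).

0.808

First lens: d_i1 = 1/(1/12 - 1/18.5) = 34.154 cm.
m_1 = -(34.154)/18.5 = -1.8462.
Object distance for lens 2: d_o2 = 55.5 - 34.154 = 21.346 cm.
Second lens: d_i2 = 1/(1/6.5 - 1/(21.346)) = 9.346 cm.
m_2 = -(9.346)/(21.346) = -0.4378.
Total m = m_1 x m_2 = (-1.8462)(-0.4378) = 0.8083.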